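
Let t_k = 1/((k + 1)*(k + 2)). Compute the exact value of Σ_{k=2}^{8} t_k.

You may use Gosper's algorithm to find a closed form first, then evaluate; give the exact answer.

Σ = 7/30

t_(k+1)/t_k = (k + 1)/(k + 3).
A = k + 1, B = k + 3, C = 1.
Key eq: (k + 1)·f(k+1) = (k + 2)·f(k) + (1).
deg f ≤ 1 (via 1,1,0).
Coefficient equations give f(k) = k.
Certificate R = B(k−1)f/C = k*(k + 2) gives s_k = k/(k + 1).
Δs = 1/(k**2 + 3*k + 2), as required.
Telescoping: Σ = s_(9) − s_(2) = 9/10 − (2/3) = 7/30.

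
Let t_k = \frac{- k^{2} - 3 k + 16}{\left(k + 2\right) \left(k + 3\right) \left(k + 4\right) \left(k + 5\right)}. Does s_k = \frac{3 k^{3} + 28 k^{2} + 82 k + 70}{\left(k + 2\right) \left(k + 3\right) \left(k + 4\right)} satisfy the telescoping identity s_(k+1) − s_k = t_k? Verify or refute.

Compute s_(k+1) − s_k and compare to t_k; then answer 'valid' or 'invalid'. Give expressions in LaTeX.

Valid — Δs_k = t_k.

s_(k+1) = (82*k + 3*(k + 1)**3 + 28*(k + 1)**2 + 152)/((k + 3)*(k + 4)*(k + 5))
s_(k+1) − s_k = (-k**2 - 3*k + 16)/(k**4 + 14*k**3 + 71*k**2 + 154*k + 120)
(s_(k+1) − s_k) − t_k = 0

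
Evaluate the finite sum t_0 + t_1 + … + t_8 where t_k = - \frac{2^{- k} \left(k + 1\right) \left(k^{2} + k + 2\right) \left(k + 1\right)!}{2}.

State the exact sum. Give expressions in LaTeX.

t_(k+1)/t_k = (k + 2)**2*(k + (k + 1)**2 + 3)/(2*(k + 1)*(k**2 + k + 2)).
A = k/2 + 1, B = 1, C = k**3 + 2*k**2 + 3*k + 2.
Solve (k/2 + 1)·f(k+1) − (1)·f(k) = k**3 + 2*k**2 + 3*k + 2.
Degrees (1,0,3) ⇒ d ≤ 2.
Coefficient equations give f(k) = 2*(k**2 - 2).
Then R = B(k−1)f/C = 2*(k**2 - 2)/((k + 1)*(k**2 + k + 2)), so s_k = R(k)·t_k = -(k**2 - 2)*factorial(k + 1)/2**k.
Check: Δs_k = -(k + 1)*(k**2 + k + 2)*factorial(k + 1)/(2*2**k). ✓
Sum = s_(9) − s_(0); s_(9) = -1119825/2, s_(0) = 2 ⇒ -1119829/2.

Σ = -1119829/2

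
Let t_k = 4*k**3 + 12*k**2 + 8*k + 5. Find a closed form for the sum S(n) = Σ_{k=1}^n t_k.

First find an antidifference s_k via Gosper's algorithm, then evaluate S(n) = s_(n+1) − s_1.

S(n) = n*(n**3 + 6*n**2 + 11*n + 11)

Step 1: r(k) = (4*k**3 + 24*k**2 + 44*k + 29)/(4*k**3 + 12*k**2 + 8*k + 5).
Factor: A=1; B=1; C=k**3 + 3*k**2 + 2*k + 5/4.
Need (1)·f(k+1) − (1)·f(k) = k**3 + 3*k**2 + 2*k + 5/4.
Degrees (0,0,3) ⇒ d ≤ 4.
Solving with deg f ≤ 4: f(k) = k*(k**3 + 2*k**2 - k + 3)/4.
R(k) = B(k−1)·f(k)/C(k) = k*(k**3 + 2*k**2 - k + 3)/(4*k**3 + 12*k**2 + 8*k + 5); s_k = R·t_k = k*(k**3 + 2*k**2 - k + 3).
Check: Δs_k = 4*k**3 + 12*k**2 + 8*k + 5. ✓
Σ_(k=1)^n t_k = s_(n+1) − s_(1) = (n**4 + 6*n**3 + 11*n**2 + 11*n + 5) − (5), i.e. n*(n**3 + 6*n**2 + 11*n + 11).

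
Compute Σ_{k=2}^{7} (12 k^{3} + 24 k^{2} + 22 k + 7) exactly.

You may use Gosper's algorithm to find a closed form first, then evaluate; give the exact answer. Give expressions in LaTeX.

Σ = 13368

Step 1: r(k) = (12*k**3 + 60*k**2 + 106*k + 65)/(12*k**3 + 24*k**2 + 22*k + 7).
So A=1 and B=1, with C=k**3 + 2*k**2 + 11*k/6 + 7/12.
Need (1)·f(k+1) − (1)·f(k) = k**3 + 2*k**2 + 11*k/6 + 7/12.
deg f ≤ 4 (via 0,0,3).
Coefficient equations give f(k) = k**2*(3*k**2 + 2*k + 2)/12.
So s_k = (B(k−1)f/C)·t_k = (k**2*(3*k**2 + 2*k + 2)/(12*k**3 + 24*k**2 + 22*k + 7))·t_k = k**2*(3*k**2 + 2*k + 2).
s_(k+1) − s_k = 12*k**3 + 24*k**2 + 22*k + 7 = t_k.
Σ_(k=2)^(7) t_k = s_(8) − s_(2) = 13440 − (72) = 13368.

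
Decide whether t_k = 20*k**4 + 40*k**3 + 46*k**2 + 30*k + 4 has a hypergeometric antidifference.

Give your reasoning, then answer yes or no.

Yes. s_k = 2*k*(2*k**4 + k**2 + k - 2).

Ratio r(k) = (10*k**4 + 60*k**3 + 143*k**2 + 161*k + 70)/(10*k**4 + 20*k**3 + 23*k**2 + 15*k + 2).
Gosper form: A/B · C(k+1)/C(k) with A=1, B=1, C=k**4 + 2*k**3 + 23*k**2/10 + 3*k/2 + 1/5.
Solve (1)·f(k+1) − (1)·f(k) = k**4 + 2*k**3 + 23*k**2/10 + 3*k/2 + 1/5.
From deg A=0, deg B=0, deg C=4: d=5.
Coefficient equations give f(k) = k*(k + 1)*(2*k**3 - 2*k**2 + 3*k - 2)/10.
Get s_k = R·t_k = 2*k*(2*k**4 + k**2 + k - 2) with R(k) = B(k−1)f(k)/C(k) = k*(2*k**3 - 2*k**2 + 3*k - 2)/(10*k**3 + 10*k**2 + 13*k + 2).
s_(k+1) − s_k = 20*k**4 + 40*k**3 + 46*k**2 + 30*k + 4 = t_k.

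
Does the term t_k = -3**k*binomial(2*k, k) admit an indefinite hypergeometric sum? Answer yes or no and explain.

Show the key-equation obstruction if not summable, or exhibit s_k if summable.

Ratio r(k) = 6*(2*k + 1)/(k + 1).
So A=12*k + 6 and B=k + 1, with C=1.
Need (12*k + 6)·f(k+1) − (k)·f(k) = 1.
From deg A=1, deg B=1, deg C=0: d=-1.
Negative degree bound (-1): no f exists, t_k not Gosper-summable.

No — key equation has no polynomial f.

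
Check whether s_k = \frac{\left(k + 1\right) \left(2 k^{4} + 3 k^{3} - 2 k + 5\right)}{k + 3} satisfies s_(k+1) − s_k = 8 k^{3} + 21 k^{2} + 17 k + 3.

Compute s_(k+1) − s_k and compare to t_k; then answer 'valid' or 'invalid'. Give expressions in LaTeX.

s_(k+1) = (k + 2)*(-2*k + 2*(k + 1)**4 + 3*(k + 1)**3 + 3)/(k + 4)
s_(k+1) − s_k = (8*k**5 + 65*k**4 + 176*k**3 + 214*k**2 + 113*k + 28)/(k**2 + 7*k + 12)
(s_(k+1) − s_k) − t_k = 4*(-3*k**4 - 21*k**3 - 40*k**2 - 28*k - 2)/(k**2 + 7*k + 12)

Invalid: residual \frac{4 \left(- 3 k^{4} - 21 k^{3} - 40 k^{2} - 28 k - 2\right)}{k^{2} + 7 k + 12} ≠ 0.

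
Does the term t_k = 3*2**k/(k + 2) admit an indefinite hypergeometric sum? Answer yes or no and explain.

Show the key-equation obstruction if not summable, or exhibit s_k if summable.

The ratio is 2*(k + 2)/(k + 3).
So A=2*k + 4 and B=k + 3, with C=1.
Set up (2*k + 4)·f(k+1) − (k + 2)·f(k) − (1) = 0.
Degrees (1,1,0) ⇒ d ≤ -1.
Negative degree bound (-1): no f exists, t_k not Gosper-summable.

No. Not Gosper-summable.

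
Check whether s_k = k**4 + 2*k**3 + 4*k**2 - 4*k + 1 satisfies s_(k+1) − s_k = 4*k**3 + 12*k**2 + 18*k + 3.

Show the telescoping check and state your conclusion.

s_(k+1) = k**4 + 6*k**3 + 16*k**2 + 14*k + 4
s_(k+1) − s_k = 4*k**3 + 12*k**2 + 18*k + 3
(s_(k+1) − s_k) − t_k = 0

valid (s_(k+1) − s_k reduces to t_k)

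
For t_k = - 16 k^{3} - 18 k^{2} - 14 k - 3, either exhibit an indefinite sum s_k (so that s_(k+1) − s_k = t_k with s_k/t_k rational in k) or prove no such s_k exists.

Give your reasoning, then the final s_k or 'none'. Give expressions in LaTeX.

t_(k+1)/t_k = (16*k**3 + 66*k**2 + 98*k + 51)/(16*k**3 + 18*k**2 + 14*k + 3).
Take A(k)=1, B(k)=1, C(k)=k**3 + 9*k**2/8 + 7*k/8 + 3/16.
Key eq: (1)·f(k+1) = (1)·f(k) + (k**3 + 9*k**2/8 + 7*k/8 + 3/16).
d = 4 from the (0,0,3) case.
Solve for f: f(k) = k*(2*k - 1)*(2*k**2 + 1)/16 (degree 4 ≤ 4).
Then R = B(k−1)f/C = k*(2*k - 1)*(2*k**2 + 1)/(16*k**3 + 18*k**2 + 14*k + 3), so s_k = R(k)·t_k = k*(-4*k**3 + 2*k**2 - 2*k + 1).
Verify: -16*k**3 - 18*k**2 - 14*k - 3 matches t_k.

s_k = k \left(- 4 k^{3} + 2 k^{2} - 2 k + 1\right)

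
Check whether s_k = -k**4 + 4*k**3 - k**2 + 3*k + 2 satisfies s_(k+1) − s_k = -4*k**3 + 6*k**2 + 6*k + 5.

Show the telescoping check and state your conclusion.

s_(k+1) = -k**4 + 5*k**2 + 9*k + 7
s_(k+1) − s_k = -4*k**3 + 6*k**2 + 6*k + 5
(s_(k+1) − s_k) − t_k = 0

Valid — Δs_k = t_k.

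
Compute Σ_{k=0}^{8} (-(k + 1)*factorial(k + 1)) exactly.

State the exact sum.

Σ = -3628799

Ratio r(k) = (k + 2)**2/(k + 1).
A = k + 2, B = 1, C = k + 1.
f must satisfy (k + 2)·f(k+1) − (1)·f(k) = k + 1.
Degrees (1,0,1) ⇒ d ≤ 0.
Match coefficients ⇒ f(k) = 1.
R(k) = B(k−1)·f(k)/C(k) = 1/(k + 1); s_k = R·t_k = -factorial(k + 1).
s_(k+1) − s_k = -(k + 1)*factorial(k + 1) = t_k.
Sum = s_(9) − s_(0); s_(9) = -3628800, s_(0) = -1 ⇒ -3628799.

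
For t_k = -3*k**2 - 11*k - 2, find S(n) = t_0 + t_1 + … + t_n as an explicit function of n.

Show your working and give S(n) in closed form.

Ratio r(k) = (3*k**2 + 17*k + 16)/(3*k**2 + 11*k + 2).
Normal form (A,B,C) = (1, 1, k**2 + 11*k/3 + 2/3).
Key eq: (1)·f(k+1) = (1)·f(k) + (k**2 + 11*k/3 + 2/3).
Bound: deg f ≤ 3.
Match coefficients ⇒ f(k) = k*(k**2 + 4*k - 3)/3.
Get s_k = R·t_k = k*(-k**2 - 4*k + 3) with R(k) = B(k−1)f(k)/C(k) = k*(k**2 + 4*k - 3)/(3*k**2 + 11*k + 2).
Check: Δs_k = -3*k**2 - 11*k - 2. ✓
Telescope: S(n) = s_(n+1) − s_(0) = -n**3 - 7*n**2 - 8*n - 2 − (0) = -n**3 - 7*n**2 - 8*n - 2.

S(n) = -n**3 - 7*n**2 - 8*n - 2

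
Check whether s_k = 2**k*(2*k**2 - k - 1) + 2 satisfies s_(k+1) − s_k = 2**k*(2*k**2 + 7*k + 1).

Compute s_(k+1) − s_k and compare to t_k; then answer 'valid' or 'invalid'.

Valid — Δs_k = t_k.

s_(k+1) = 2*2**k*(-k + 2*(k + 1)**2 - 2) + 2
s_(k+1) − s_k = 2**k*(2*k**2 + 7*k + 1)
(s_(k+1) − s_k) − t_k = 0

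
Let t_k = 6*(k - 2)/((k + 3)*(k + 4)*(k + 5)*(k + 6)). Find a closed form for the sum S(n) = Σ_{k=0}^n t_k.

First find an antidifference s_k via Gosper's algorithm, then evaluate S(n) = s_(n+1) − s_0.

S(n) = (-n**3 - 15*n**2 - 254*n - 240)/(60*(n**3 + 15*n**2 + 74*n + 120))

t_(k+1)/t_k = (k - 1)*(k + 3)/((k - 2)*(k + 7)).
Take A(k)=k + 3, B(k)=k + 7, C(k)=k - 2.
Key eq: (k + 3)·f(k+1) = (k + 6)·f(k) + (k - 2).
deg f ≤ 3 (via 1,1,1).
Solving with deg f ≤ 3: f(k) = -k*(k**2 + 12*k + 227)/360.
R(k) = B(k−1)·f(k)/C(k) = -k*(k + 6)*(k**2 + 12*k + 227)/(360*(k - 2)); s_k = R·t_k = k*(-k**2 - 12*k - 227)/(60*(k + 3)*(k + 4)*(k + 5)).
Check: Δs_k = 6*(k - 2)/(k**4 + 18*k**3 + 119*k**2 + 342*k + 360). ✓
Σ_(k=0)^n t_k = s_(n+1) − s_(0) = ((-n**3 - 15*n**2 - 254*n - 240)/(60*(n**3 + 15*n**2 + 74*n + 120))) − (0), i.e. (-n**3 - 15*n**2 - 254*n - 240)/(60*(n**3 + 15*n**2 + 74*n + 120)).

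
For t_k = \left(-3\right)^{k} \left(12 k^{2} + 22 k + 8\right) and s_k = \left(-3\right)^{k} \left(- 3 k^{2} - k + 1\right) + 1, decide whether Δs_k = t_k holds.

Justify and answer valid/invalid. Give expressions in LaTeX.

valid (s_(k+1) − s_k reduces to t_k)

s_(k+1) = 3*(-3)**k*(k + 3*(k + 1)**2) + 1
s_(k+1) − s_k = (-3)**k*(12*k**2 + 22*k + 8)
(s_(k+1) − s_k) − t_k = 0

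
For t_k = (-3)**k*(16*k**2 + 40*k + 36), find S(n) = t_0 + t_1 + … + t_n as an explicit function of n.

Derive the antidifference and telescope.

Ratio r(k) = 3*(-4*k**2 - 18*k - 23)/(4*k**2 + 10*k + 9).
So A=-3 and B=1, with C=k**2 + 5*k/2 + 9/4.
Solve (-3)·f(k+1) − (1)·f(k) = k**2 + 5*k/2 + 9/4.
Bound: deg f ≤ 2.
Solve for f: f(k) = -(4*k**2 + 4*k + 3)/16 (degree 2 ≤ 2).
R(k) = B(k−1)·f(k)/C(k) = -(4*k**2 + 4*k + 3)/(4*(4*k**2 + 10*k + 9)); s_k = R·t_k = (-3)**k*(-4*k**2 - 4*k - 3).
Check: Δs_k = (-3)**k*(16*k**2 + 40*k + 36). ✓
s_(n+1) = 3*(-3)**n*(4*n**2 + 12*n + 11) and s_(0) = -3, so S(n) = 12*(-3)**n*n**2 + 36*(-3)**n*n + 33*(-3)**n + 3.

S(n) = 12*(-3)**n*n**2 + 36*(-3)**n*n + 33*(-3)**n + 3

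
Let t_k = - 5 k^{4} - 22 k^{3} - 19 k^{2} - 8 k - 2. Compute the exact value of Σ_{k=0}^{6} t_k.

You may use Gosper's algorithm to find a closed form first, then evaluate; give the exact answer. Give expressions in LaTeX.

Σ = -22988

The ratio is (5*k**4 + 42*k**3 + 115*k**2 + 132*k + 56)/(5*k**4 + 22*k**3 + 19*k**2 + 8*k + 2).
Take A(k)=1, B(k)=1, C(k)=k**4 + 22*k**3/5 + 19*k**2/5 + 8*k/5 + 2/5.
Solve (1)·f(k+1) − (1)·f(k) = k**4 + 22*k**3/5 + 19*k**2/5 + 8*k/5 + 2/5.
From deg A=0, deg B=0, deg C=4: d=5.
Match coefficients ⇒ f(k) = k*(k**4 + 3*k**3 - 3*k**2 + 1)/5.
So s_k = (B(k−1)f/C)·t_k = (k*(k**4 + 3*k**3 - 3*k**2 + 1)/((k**2 + 4*k + 2)*(5*k**2 + 2*k + 1)))·t_k = -k**5 - 3*k**4 + 3*k**3 - k.
Verify: -5*k**4 - 22*k**3 - 19*k**2 - 8*k - 2 matches t_k.
Telescoping: Σ = s_(7) − s_(0) = -22988 − (0) = -22988.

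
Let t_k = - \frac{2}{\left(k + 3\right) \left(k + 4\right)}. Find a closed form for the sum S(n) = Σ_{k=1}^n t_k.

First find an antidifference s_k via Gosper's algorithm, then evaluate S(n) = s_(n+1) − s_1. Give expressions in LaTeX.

S(n) = - \frac{n}{2 n + 8}

t_(k+1)/t_k = (k + 3)/(k + 5).
Gosper form: A/B · C(k+1)/C(k) with A=k + 3, B=k + 5, C=1.
Set up (k + 3)·f(k+1) − (k + 4)·f(k) − (1) = 0.
Bound: deg f ≤ 1.
Match coefficients ⇒ f(k) = k/3.
So s_k = (B(k−1)f/C)·t_k = (k*(k + 4)/3)·t_k = -2*k/(3*k + 9).
Check: Δs_k = -2/(k**2 + 7*k + 12). ✓
Telescope: S(n) = s_(n+1) − s_(1) = 2*(-n - 1)/(3*(n + 4)) − (-1/6) = -n/(2*n + 8).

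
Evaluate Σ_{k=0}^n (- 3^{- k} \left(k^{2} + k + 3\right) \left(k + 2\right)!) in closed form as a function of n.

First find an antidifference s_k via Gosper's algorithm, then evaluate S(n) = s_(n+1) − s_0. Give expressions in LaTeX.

S(n) = - 3^{- n} \left(n + 1\right) \left(n + 3\right)!

Step 1: r(k) = (k + 3)*(k + (k + 1)**2 + 4)/(3*(k**2 + k + 3)).
Factor: A=k/3 + 1; B=1; C=k**2 + k + 3.
Set up (k/3 + 1)·f(k+1) − (1)·f(k) − (k**2 + k + 3) = 0.
d = 1 from the (1,0,2) case.
Coefficient equations give f(k) = 3*k.
R(k) = B(k−1)·f(k)/C(k) = 3*k/(k**2 + k + 3); s_k = R·t_k = -3**(1 - k)*k*factorial(k + 2).
Δs = -(k**2 + k + 3)*factorial(k + 2)/3**k, as required.
Evaluate: s_(n+1) = -(n + 1)*factorial(n + 3)/3**n; subtract s_(0) = 0 ⇒ S(n) = -(n + 1)*factorial(n + 3)/3**n.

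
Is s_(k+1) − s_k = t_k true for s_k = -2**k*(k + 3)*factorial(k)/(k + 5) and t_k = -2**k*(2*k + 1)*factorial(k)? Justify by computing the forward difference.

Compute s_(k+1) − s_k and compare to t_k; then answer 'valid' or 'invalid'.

s_(k+1) = -2**(k + 1)*(k + 4)*factorial(k + 1)/(k + 6)
s_(k+1) − s_k = -2**k*(2*k**3 + 19*k**2 + 49*k + 22)*factorial(k)/((k + 5)*(k + 6))
(s_(k+1) − s_k) − t_k = 2**(k + 1)*(2*k**2 + 11*k + 4)*factorial(k)/((k + 5)*(k + 6))

Invalid: residual 2**(k + 1)*(2*k**2 + 11*k + 4)*factorial(k)/((k + 5)*(k + 6)) ≠ 0.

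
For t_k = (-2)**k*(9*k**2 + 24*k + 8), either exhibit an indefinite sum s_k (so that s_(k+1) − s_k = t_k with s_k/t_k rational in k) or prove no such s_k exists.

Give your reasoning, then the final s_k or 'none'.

Ratio r(k) = 2*(-9*k**2 - 42*k - 41)/(9*k**2 + 24*k + 8).
Factor: A=-2; B=1; C=k**2 + 8*k/3 + 8/9.
Need (-2)·f(k+1) − (1)·f(k) = k**2 + 8*k/3 + 8/9.
Degrees (0,0,2) ⇒ d ≤ 2.
Solving with deg f ≤ 2: f(k) = -(3*k**2 + 4*k - 2)/9.
R(k) = B(k−1)·f(k)/C(k) = -(3*k**2 + 4*k - 2)/(9*k**2 + 24*k + 8); s_k = R·t_k = (-2)**k*(-3*k**2 - 4*k + 2).
Verify: (-2)**k*(9*k**2 + 24*k + 8) matches t_k.

s_k = (-2)**k*(-3*k**2 - 4*k + 2)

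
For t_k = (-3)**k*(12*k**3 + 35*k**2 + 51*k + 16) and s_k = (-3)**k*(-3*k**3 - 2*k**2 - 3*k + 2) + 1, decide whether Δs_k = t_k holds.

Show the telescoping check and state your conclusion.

Valid: the claim telescopes to t_k.

s_(k+1) = 3*(-3)**k*(3*k + 3*(k + 1)**3 + 2*(k + 1)**2 + 1) + 1
s_(k+1) − s_k = (-3)**k*(12*k**3 + 35*k**2 + 51*k + 16)
(s_(k+1) − s_k) − t_k = 0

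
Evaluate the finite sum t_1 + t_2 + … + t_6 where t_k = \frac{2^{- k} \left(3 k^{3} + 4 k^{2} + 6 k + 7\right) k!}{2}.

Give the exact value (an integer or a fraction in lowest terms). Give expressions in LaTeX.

Σ = 47561/8

t_(k+1)/t_k = (3*k**4 + 16*k**3 + 36*k**2 + 43*k + 20)/(2*(3*k**3 + 4*k**2 + 6*k + 7)).
So A=k/2 + 1/2 and B=1, with C=k**3 + 4*k**2/3 + 2*k + 7/3.
Solve (k/2 + 1/2)·f(k+1) − (1)·f(k) = k**3 + 4*k**2/3 + 2*k + 7/3.
Degrees (1,0,3) ⇒ d ≤ 2.
Match coefficients ⇒ f(k) = 2*(3*k**2 + k - 3)/3.
Then R = B(k−1)f/C = 2*(3*k**2 + k - 3)/(3*k**3 + 4*k**2 + 6*k + 7), so s_k = R(k)·t_k = (3*k**2 + k - 3)*factorial(k)/2**k.
Verify: (3*k**3 + 4*k**2 + 6*k + 7)*factorial(k)/(2*2**k) matches t_k.
Sum = s_(7) − s_(1); s_(7) = 47565/8, s_(1) = 1/2 ⇒ 47561/8.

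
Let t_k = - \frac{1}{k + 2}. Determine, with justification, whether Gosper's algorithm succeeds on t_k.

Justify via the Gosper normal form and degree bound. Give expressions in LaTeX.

No — key equation has no polynomial f.

r(k) = (k + 2)/(k + 3) after simplifying.
So A=k + 2 and B=k + 3, with C=1.
Need (k + 2)·f(k+1) − (k + 2)·f(k) = 1.
d = 0 from the (1,1,0) case.
Write f(k) = c0. Then LHS − RHS = -1, requiring -1 = 0: contradictory. No certificate.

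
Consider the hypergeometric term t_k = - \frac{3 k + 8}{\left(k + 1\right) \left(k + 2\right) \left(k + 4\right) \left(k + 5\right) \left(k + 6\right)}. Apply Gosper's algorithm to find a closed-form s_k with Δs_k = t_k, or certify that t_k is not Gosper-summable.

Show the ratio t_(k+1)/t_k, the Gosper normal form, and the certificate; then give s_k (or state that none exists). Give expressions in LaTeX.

Step 1: r(k) = (k + 1)*(k + 4)*(3*k + 11)/((k + 3)*(k + 7)*(3*k + 8)).
Gosper form: A/B · C(k+1)/C(k) with A=k + 1, B=k + 7, C=k**2 + 17*k/3 + 8.
Solve (k + 1)·f(k+1) − (k + 6)·f(k) = k**2 + 17*k/3 + 8.
From deg A=1, deg B=1, deg C=2: d=5.
Solve for f: f(k) = k*(k + 2)*(k + 3)*(k**2 + 10*k + 29)/60 (degree 5 ≤ 5).
Certificate R = B(k−1)f/C = k*(k + 2)*(k + 6)*(k**2 + 10*k + 29)/(20*(3*k + 8)) gives s_k = k*(-k**2 - 10*k - 29)/(20*(k**3 + 10*k**2 + 29*k + 20)).
s_(k+1) − s_k = (-3*k - 8)/(k**5 + 18*k**4 + 121*k**3 + 372*k**2 + 508*k + 240) = t_k.

s_k = \frac{k \left(- k^{2} - 10 k - 29\right)}{20 \left(k^{3} + 10 k^{2} + 29 k + 20\right)}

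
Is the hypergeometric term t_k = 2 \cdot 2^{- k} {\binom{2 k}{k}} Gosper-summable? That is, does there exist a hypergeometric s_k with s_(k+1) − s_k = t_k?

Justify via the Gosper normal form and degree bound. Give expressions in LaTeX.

No; the degree bound rules out any f.

Compute t_(k+1)/t_k: get (2*k + 1)/(k + 1).
Normal form (A,B,C) = (2*k + 1, k + 1, 1).
Set up (2*k + 1)·f(k+1) − (k)·f(k) − (1) = 0.
deg f ≤ -1 (via 1,1,0).
Bound -1 < 0, so the key equation has no polynomial solution.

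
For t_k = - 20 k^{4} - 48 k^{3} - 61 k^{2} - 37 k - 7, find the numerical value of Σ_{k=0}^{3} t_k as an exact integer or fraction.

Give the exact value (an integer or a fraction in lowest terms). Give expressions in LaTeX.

Σ = -4792

t_(k+1)/t_k = (20*k**4 + 128*k**3 + 325*k**2 + 383*k + 173)/(20*k**4 + 48*k**3 + 61*k**2 + 37*k + 7).
Normal form (A,B,C) = (1, 1, k**4 + 12*k**3/5 + 61*k**2/20 + 37*k/20 + 7/20).
Need (1)·f(k+1) − (1)·f(k) = k**4 + 12*k**3/5 + 61*k**2/20 + 37*k/20 + 7/20.
d = 5 from the (0,0,4) case.
Match coefficients ⇒ f(k) = k*(4*k**4 + 2*k**3 + 3*k**2 - 2)/20.
Certificate R = B(k−1)f/C = k*(4*k**4 + 2*k**3 + 3*k**2 - 2)/(20*k**4 + 48*k**3 + 61*k**2 + 37*k + 7) gives s_k = k*(-4*k**4 - 2*k**3 - 3*k**2 + 2).
s_(k+1) − s_k = -20*k**4 - 48*k**3 - 61*k**2 - 37*k - 7 = t_k.
Sum = s_(4) − s_(0); s_(4) = -4792, s_(0) = 0 ⇒ -4792.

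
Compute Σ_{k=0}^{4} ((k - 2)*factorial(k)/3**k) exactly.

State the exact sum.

Σ = -41/27

Step 1: r(k) = (k**2 - 1)/(3*(k - 2)).
A = k/3 + 1/3, B = 1, C = k - 2.
Set up (k/3 + 1/3)·f(k+1) − (1)·f(k) − (k - 2) = 0.
deg f ≤ 0 (via 1,0,1).
Solve for f: f(k) = 3 (degree 0 ≤ 0).
Then R = B(k−1)f/C = 3/(k - 2), so s_k = R(k)·t_k = 3**(1 - k)*factorial(k).
Verify: (k - 2)*factorial(k)/3**k matches t_k.
Evaluate s at k=5 and k=0: 40/27 and 3; difference -41/27.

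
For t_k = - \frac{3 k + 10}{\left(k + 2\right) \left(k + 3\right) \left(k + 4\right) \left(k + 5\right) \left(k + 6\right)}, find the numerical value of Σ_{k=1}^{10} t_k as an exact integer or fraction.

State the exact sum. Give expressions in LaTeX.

Compute t_(k+1)/t_k: get (k + 2)*(3*k + 13)/((k + 7)*(3*k + 10)).
Normal form (A,B,C) = (k + 2, k + 7, k + 10/3).
Need (k + 2)·f(k+1) − (k + 6)·f(k) = k + 10/3.
Bound: deg f ≤ 4.
Solving with deg f ≤ 4: f(k) = k*(k + 3)*(k**2 + 11*k + 38)/120.
Certificate R = B(k−1)f/C = k*(k + 3)*(k + 6)*(k**2 + 11*k + 38)/(40*(3*k + 10)) gives s_k = k*(-k**2 - 11*k - 38)/(40*(k**3 + 11*k**2 + 38*k + 40)).
Verify: (-3*k - 10)/(k**5 + 20*k**4 + 155*k**3 + 580*k**2 + 1044*k + 720) matches t_k.
Telescoping: Σ = s_(11) − s_(1) = -77/3120 − (-1/72) = -101/9360.

Σ = -101/9360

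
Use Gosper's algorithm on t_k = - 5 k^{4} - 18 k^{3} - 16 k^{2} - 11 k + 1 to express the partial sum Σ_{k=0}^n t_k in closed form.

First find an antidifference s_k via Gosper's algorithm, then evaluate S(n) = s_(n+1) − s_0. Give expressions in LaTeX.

S(n) = - n^{5} - 7 n^{4} - 16 n^{3} - 18 n^{2} - 7 n + 1

Compute t_(k+1)/t_k: get (5*k**4 + 38*k**3 + 100*k**2 + 117*k + 49)/(5*k**4 + 18*k**3 + 16*k**2 + 11*k - 1).
Take A(k)=1, B(k)=1, C(k)=k**4 + 18*k**3/5 + 16*k**2/5 + 11*k/5 - 1/5.
Set up (1)·f(k+1) − (1)·f(k) − (k**4 + 18*k**3/5 + 16*k**2/5 + 11*k/5 - 1/5) = 0.
deg f ≤ 5 (via 0,0,4).
Match coefficients ⇒ f(k) = k*(k**4 + 2*k**3 - 2*k**2 + 2*k - 4)/5.
So s_k = (B(k−1)f/C)·t_k = (k*(k**4 + 2*k**3 - 2*k**2 + 2*k - 4)/(5*k**4 + 18*k**3 + 16*k**2 + 11*k - 1))·t_k = k*(-k**4 - 2*k**3 + 2*k**2 - 2*k + 4).
s_(k+1) − s_k = -5*k**4 - 18*k**3 - 16*k**2 - 11*k + 1 = t_k.
Evaluate: s_(n+1) = -n**5 - 7*n**4 - 16*n**3 - 18*n**2 - 7*n + 1; subtract s_(0) = 0 ⇒ S(n) = -n**5 - 7*n**4 - 16*n**3 - 18*n**2 - 7*n + 1.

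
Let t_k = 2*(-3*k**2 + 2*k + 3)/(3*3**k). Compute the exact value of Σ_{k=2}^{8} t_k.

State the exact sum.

Σ = -28180/19683

Ratio r(k) = (3*k**2 + 4*k - 2)/(3*(3*k**2 - 2*k - 3)).
Factor: A=1/3; B=1; C=k**2 - 2*k/3 - 1.
Solve (1/3)·f(k+1) − (1)·f(k) = k**2 - 2*k/3 - 1.
Degrees (0,0,2) ⇒ d ≤ 2.
Match coefficients ⇒ f(k) = -(3*k**2 + k - 1)/2.
Certificate R = B(k−1)f/C = -3*(3*k**2 + k - 1)/(2*(3*k**2 - 2*k - 3)) gives s_k = (3*k**2 + k - 1)/3**k.
s_(k+1) − s_k = 2*(-3*k**2 + 2*k + 3)/(3*3**k) = t_k.
Sum = s_(9) − s_(2); s_(9) = 251/19683, s_(2) = 13/9 ⇒ -28180/19683.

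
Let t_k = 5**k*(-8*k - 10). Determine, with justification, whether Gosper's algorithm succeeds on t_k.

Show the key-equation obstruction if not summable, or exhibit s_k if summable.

r(k) = 5*(4*k + 9)/(4*k + 5) after simplifying.
Gosper form: A/B · C(k+1)/C(k) with A=5, B=1, C=k + 5/4.
Key eq: (5)·f(k+1) = (1)·f(k) + (k + 5/4).
From deg A=0, deg B=0, deg C=1: d=1.
Match coefficients ⇒ f(k) = k/4.
R(k) = B(k−1)·f(k)/C(k) = k/(4*k + 5); s_k = R·t_k = -2*5**k*k.
s_(k+1) − s_k = 5**k*(-8*k - 10) = t_k.

Yes. s_k = -2*5**k*k.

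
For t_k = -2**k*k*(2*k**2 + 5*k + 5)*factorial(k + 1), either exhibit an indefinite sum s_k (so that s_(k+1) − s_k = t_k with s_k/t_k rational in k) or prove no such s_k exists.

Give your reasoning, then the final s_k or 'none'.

s_k = -2**k*k*(k - 1)*factorial(k + 1)

r(k) = 2*(k + 1)*(k + 2)*(5*k + 2*(k + 1)**2 + 10)/(k*(2*k**2 + 5*k + 5)) after simplifying.
Factor: A=2*k + 4; B=1; C=k**3 + 5*k**2/2 + 5*k/2.
Need (2*k + 4)·f(k+1) − (1)·f(k) = k**3 + 5*k**2/2 + 5*k/2.
deg f ≤ 2 (via 1,0,3).
Solve for f: f(k) = k*(k - 1)/2 (degree 2 ≤ 2).
Then R = B(k−1)f/C = (k - 1)/(2*k**2 + 5*k + 5), so s_k = R(k)·t_k = -2**k*k*(k - 1)*factorial(k + 1).
Δs = -2**k*k*(2*k**2 + 5*k + 5)*factorial(k + 1), as required.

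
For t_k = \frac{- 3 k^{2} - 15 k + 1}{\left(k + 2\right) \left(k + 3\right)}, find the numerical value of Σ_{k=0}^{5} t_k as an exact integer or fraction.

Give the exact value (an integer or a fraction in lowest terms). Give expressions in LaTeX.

Σ = -87/8

Step 1: r(k) = (k + 2)*(15*k + 3*(k + 1)**2 + 14)/((k + 4)*(3*k**2 + 15*k - 1)).
Gosper form: A/B · C(k+1)/C(k) with A=k + 2, B=k + 4, C=k**2 + 5*k - 1/3.
f must satisfy (k + 2)·f(k+1) − (k + 3)·f(k) = k**2 + 5*k - 1/3.
Bound: deg f ≤ 2.
Solve for f: f(k) = k*(6*k - 7)/6 (degree 2 ≤ 2).
Get s_k = R·t_k = k*(7 - 6*k)/(2*(k + 2)) with R(k) = B(k−1)f(k)/C(k) = k*(k + 3)*(6*k - 7)/(2*(3*k**2 + 15*k - 1)).
Check: Δs_k = (-3*k**2 - 15*k + 1)/(k**2 + 5*k + 6). ✓
Sum = s_(6) − s_(0); s_(6) = -87/8, s_(0) = 0 ⇒ -87/8.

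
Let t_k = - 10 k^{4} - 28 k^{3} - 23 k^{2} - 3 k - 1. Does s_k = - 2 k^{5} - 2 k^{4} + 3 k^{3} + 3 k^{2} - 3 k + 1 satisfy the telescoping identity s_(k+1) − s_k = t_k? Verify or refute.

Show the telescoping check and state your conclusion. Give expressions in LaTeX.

Valid: the claim telescopes to t_k.

s_(k+1) = k*(-2*k**4 - 12*k**3 - 25*k**2 - 20*k - 6)
s_(k+1) − s_k = -10*k**4 - 28*k**3 - 23*k**2 - 3*k - 1
(s_(k+1) − s_k) − t_k = 0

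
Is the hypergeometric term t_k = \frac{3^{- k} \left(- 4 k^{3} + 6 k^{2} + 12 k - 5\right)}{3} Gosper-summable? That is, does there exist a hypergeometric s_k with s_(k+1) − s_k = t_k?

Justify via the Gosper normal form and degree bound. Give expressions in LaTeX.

Yes. s_k = 3^{- k} \left(2 k^{3} - 3 k + 2\right).

The ratio is (4*k**3 + 6*k**2 - 12*k - 9)/(3*(4*k**3 - 6*k**2 - 12*k + 5)).
A = 1/3, B = 1, C = k**3 - 3*k**2/2 - 3*k + 5/4.
Set up (1/3)·f(k+1) − (1)·f(k) − (k**3 - 3*k**2/2 - 3*k + 5/4) = 0.
Bound: deg f ≤ 3.
A polynomial solution: f(k) = -3*(2*k**3 - 3*k + 2)/4.
So s_k = (B(k−1)f/C)·t_k = (-3*(2*k**3 - 3*k + 2)/((2*k - 5)*(2*k**2 + 2*k - 1)))·t_k = (2*k**3 - 3*k + 2)/3**k.
Check: Δs_k = (-4*k**3 + 6*k**2 + 12*k - 5)/(3*3**k). ✓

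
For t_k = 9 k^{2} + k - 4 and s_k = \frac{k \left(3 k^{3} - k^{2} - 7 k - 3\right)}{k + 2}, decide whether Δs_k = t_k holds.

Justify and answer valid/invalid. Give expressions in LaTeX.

s_(k+1) = (3*k**4 + 11*k**3 + 8*k**2 - 8*k - 8)/(k + 3)
s_(k+1) − s_k = (9*k**4 + 40*k**3 + 32*k**2 - 15*k - 16)/(k**2 + 5*k + 6)
(s_(k+1) − s_k) − t_k = (-6*k**3 - 23*k**2 - k + 8)/(k**2 + 5*k + 6)

Invalid: residual \frac{- 6 k^{3} - 23 k^{2} - k + 8}{k^{2} + 5 k + 6} ≠ 0.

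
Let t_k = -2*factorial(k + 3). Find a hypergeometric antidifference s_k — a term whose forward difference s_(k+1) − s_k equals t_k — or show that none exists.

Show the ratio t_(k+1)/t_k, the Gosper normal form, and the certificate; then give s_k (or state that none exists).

not Gosper-summable; s_k does not exist

The ratio is k + 4.
A = k + 4, B = 1, C = 1.
f must satisfy (k + 4)·f(k+1) − (1)·f(k) = 1.
Degrees (1,0,0) ⇒ d ≤ -1.
Negative degree bound (-1): no f exists, t_k not Gosper-summable.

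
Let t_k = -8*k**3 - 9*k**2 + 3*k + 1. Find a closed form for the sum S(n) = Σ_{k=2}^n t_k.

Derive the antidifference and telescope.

S(n) = -2*n**4 - 7*n**3 - 5*n**2 + n + 13

t_(k+1)/t_k = (8*k**3 + 33*k**2 + 39*k + 13)/(8*k**3 + 9*k**2 - 3*k - 1).
A = 1, B = 1, C = k**3 + 9*k**2/8 - 3*k/8 - 1/8.
Solve (1)·f(k+1) − (1)·f(k) = k**3 + 9*k**2/8 - 3*k/8 - 1/8.
d = 4 from the (0,0,3) case.
Solve for f: f(k) = k*(2*k - 1)*(k**2 - 2)/8 (degree 4 ≤ 4).
So s_k = (B(k−1)f/C)·t_k = (k*(2*k - 1)*(k**2 - 2)/(8*k**3 + 9*k**2 - 3*k - 1))·t_k = k*(-2*k**3 + k**2 + 4*k - 2).
Verify: -8*k**3 - 9*k**2 + 3*k + 1 matches t_k.
Evaluate: s_(n+1) = -2*n**4 - 7*n**3 - 5*n**2 + n + 1; subtract s_(2) = -12 ⇒ S(n) = -2*n**4 - 7*n**3 - 5*n**2 + n + 13.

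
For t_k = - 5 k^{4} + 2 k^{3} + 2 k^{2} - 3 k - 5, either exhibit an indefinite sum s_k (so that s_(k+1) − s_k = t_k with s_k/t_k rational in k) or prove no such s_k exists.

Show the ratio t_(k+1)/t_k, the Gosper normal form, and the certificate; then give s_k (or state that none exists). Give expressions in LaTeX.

Step 1: r(k) = (5*k**4 + 18*k**3 + 22*k**2 + 13*k + 9)/(5*k**4 - 2*k**3 - 2*k**2 + 3*k + 5).
Take A(k)=1, B(k)=1, C(k)=k**4 - 2*k**3/5 - 2*k**2/5 + 3*k/5 + 1.
Solve (1)·f(k+1) − (1)·f(k) = k**4 - 2*k**3/5 - 2*k**2/5 + 3*k/5 + 1.
Bound: deg f ≤ 5.
Coefficient equations give f(k) = k*(k**4 - 3*k**3 + 2*k**2 + 2*k + 3)/5.
So s_k = (B(k−1)f/C)·t_k = (k*(k**4 - 3*k**3 + 2*k**2 + 2*k + 3)/(5*k**4 - 2*k**3 - 2*k**2 + 3*k + 5))·t_k = k*(-k**4 + 3*k**3 - 2*k**2 - 2*k - 3).
Δs = -5*k**4 + 2*k**3 + 2*k**2 - 3*k - 5, as required.

s_k = k \left(- k^{4} + 3 k^{3} - 2 k^{2} - 2 k - 3\right)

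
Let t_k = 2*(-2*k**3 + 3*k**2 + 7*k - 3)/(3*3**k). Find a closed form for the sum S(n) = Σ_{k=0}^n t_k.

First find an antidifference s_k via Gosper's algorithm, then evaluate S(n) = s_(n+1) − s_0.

The ratio is (2*k**3 + 3*k**2 - 7*k - 5)/(3*(2*k**3 - 3*k**2 - 7*k + 3)).
Gosper form: A/B · C(k+1)/C(k) with A=1/3, B=1, C=k**3 - 3*k**2/2 - 7*k/2 + 3/2.
f must satisfy (1/3)·f(k+1) − (1)·f(k) = k**3 - 3*k**2/2 - 7*k/2 + 3/2.
Degrees (0,0,3) ⇒ d ≤ 3.
A polynomial solution: f(k) = -3*(k - 1)*(k**2 + k - 1)/2.
So s_k = (B(k−1)f/C)·t_k = (-3*(k - 1)*(k**2 + k - 1)/((2*k + 3)*(k**2 - 3*k + 1)))·t_k = 2*(k**3 - 2*k + 1)/3**k.
Check: Δs_k = 2*(-2*k**3 + 3*k**2 + 7*k - 3)/(3*3**k). ✓
s_(n+1) = 2*3**(-n - 1)*n*(n**2 + 3*n + 1) and s_(0) = 2, so S(n) = 2*(-3*3**n + n**3 + 3*n**2 + n)/(3*3**n).

S(n) = 2*(-3*3**n + n**3 + 3*n**2 + n)/(3*3**n)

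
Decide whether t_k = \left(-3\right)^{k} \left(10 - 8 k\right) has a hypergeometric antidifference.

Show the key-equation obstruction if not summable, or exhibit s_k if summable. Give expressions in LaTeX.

Yes. s_k = 2 \left(-3\right)^{k} \left(k - 2\right).

Compute t_(k+1)/t_k: get 3*(1 - 4*k)/(4*k - 5).
Factor: A=-3; B=1; C=k - 5/4.
Solve (-3)·f(k+1) − (1)·f(k) = k - 5/4.
deg f ≤ 1 (via 0,0,1).
Solving with deg f ≤ 1: f(k) = -(k - 2)/4.
Certificate R = B(k−1)f/C = -(k - 2)/(4*k - 5) gives s_k = 2*(-3)**k*(k - 2).
s_(k+1) − s_k = (-3)**k*(10 - 8*k) = t_k.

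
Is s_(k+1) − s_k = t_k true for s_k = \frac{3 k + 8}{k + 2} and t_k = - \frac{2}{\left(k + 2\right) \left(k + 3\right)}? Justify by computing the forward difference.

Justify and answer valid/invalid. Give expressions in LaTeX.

valid; difference matches t_k

s_(k+1) = (3*k + 11)/(k + 3)
s_(k+1) − s_k = -2/(k**2 + 5*k + 6)
(s_(k+1) − s_k) − t_k = 0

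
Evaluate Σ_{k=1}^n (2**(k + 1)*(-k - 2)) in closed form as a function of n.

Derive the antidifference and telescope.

S(n) = -4*2**n*n - 4*2**n + 4

The ratio is 2*(k + 3)/(k + 2).
Factor: A=2; B=1; C=k + 2.
Need (2)·f(k+1) − (1)·f(k) = k + 2.
deg f ≤ 1 (via 0,0,1).
Match coefficients ⇒ f(k) = k.
R(k) = B(k−1)·f(k)/C(k) = k/(k + 2); s_k = R·t_k = -2**(k + 1)*k.
Check: Δs_k = 2**(k + 1)*(-k - 2). ✓
Evaluate: s_(n+1) = 2**(n + 2)*(-n - 1); subtract s_(1) = -4 ⇒ S(n) = -4*2**n*n - 4*2**n + 4.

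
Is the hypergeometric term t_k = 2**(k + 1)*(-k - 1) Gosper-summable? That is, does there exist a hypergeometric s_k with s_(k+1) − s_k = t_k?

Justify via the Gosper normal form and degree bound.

Yes. s_k = 2**(k + 1)*(1 - k).

Step 1: r(k) = 2*(k + 2)/(k + 1).
A = 2, B = 1, C = k + 1.
Set up (2)·f(k+1) − (1)·f(k) − (k + 1) = 0.
deg f ≤ 1 (via 0,0,1).
A polynomial solution: f(k) = k - 1.
Certificate R = B(k−1)f/C = (k - 1)/(k + 1) gives s_k = 2**(k + 1)*(1 - k).
Verify: 2**(k + 1)*(-k - 1) matches t_k.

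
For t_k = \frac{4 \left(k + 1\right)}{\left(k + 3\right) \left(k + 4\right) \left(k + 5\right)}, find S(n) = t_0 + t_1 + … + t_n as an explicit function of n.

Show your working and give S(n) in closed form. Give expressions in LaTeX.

S(n) = \frac{2 \left(n^{2} + 3 n + 2\right)}{3 \left(n^{2} + 9 n + 20\right)}

The ratio is (k + 2)*(k + 3)/((k + 1)*(k + 6)).
Gosper form: A/B · C(k+1)/C(k) with A=k + 3, B=k + 6, C=k + 1.
Key eq: (k + 3)·f(k+1) = (k + 5)·f(k) + (k + 1).
Degrees (1,1,1) ⇒ d ≤ 2.
Coefficient equations give f(k) = k*(k + 1)/6.
Get s_k = R·t_k = 2*k*(k + 1)/(3*(k + 3)*(k + 4)) with R(k) = B(k−1)f(k)/C(k) = k*(k + 5)/6.
Verify: 4*(k + 1)/(k**3 + 12*k**2 + 47*k + 60) matches t_k.
Evaluate: s_(n+1) = 2*(n**2 + 3*n + 2)/(3*(n**2 + 9*n + 20)); subtract s_(0) = 0 ⇒ S(n) = 2*(n**2 + 3*n + 2)/(3*(n**2 + 9*n + 20)).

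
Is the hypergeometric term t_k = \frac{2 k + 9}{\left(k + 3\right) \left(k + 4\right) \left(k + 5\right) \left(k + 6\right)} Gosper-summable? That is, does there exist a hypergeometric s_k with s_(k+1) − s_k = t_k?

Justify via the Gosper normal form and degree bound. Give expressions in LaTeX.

Yes. s_k = \frac{k \left(k + 8\right)}{15 \left(k^{2} + 8 k + 15\right)}.

The ratio is (k + 3)*(2*k + 11)/((k + 7)*(2*k + 9)).
Take A(k)=k + 3, B(k)=k + 7, C(k)=k + 9/2.
Set up (k + 3)·f(k+1) − (k + 6)·f(k) − (k + 9/2) = 0.
From deg A=1, deg B=1, deg C=1: d=3.
Coefficient equations give f(k) = k*(k + 4)*(k + 8)/30.
R(k) = B(k−1)·f(k)/C(k) = k*(k + 4)*(k + 6)*(k + 8)/(15*(2*k + 9)); s_k = R·t_k = k*(k + 8)/(15*(k**2 + 8*k + 15)).
Verify: (2*k + 9)/(k**4 + 18*k**3 + 119*k**2 + 342*k + 360) matches t_k.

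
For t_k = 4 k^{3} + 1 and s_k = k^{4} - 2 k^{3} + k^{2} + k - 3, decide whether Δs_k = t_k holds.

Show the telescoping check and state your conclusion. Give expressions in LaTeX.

Valid — Δs_k = t_k.

s_(k+1) = k**4 + 2*k**3 + k**2 + k - 2
s_(k+1) − s_k = 4*k**3 + 1
(s_(k+1) − s_k) − t_k = 0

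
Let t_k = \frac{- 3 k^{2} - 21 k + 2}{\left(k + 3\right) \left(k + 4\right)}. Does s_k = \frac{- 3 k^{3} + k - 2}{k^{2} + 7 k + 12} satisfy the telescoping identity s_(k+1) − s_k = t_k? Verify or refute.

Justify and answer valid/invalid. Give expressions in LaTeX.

s_(k+1) = (k - 3*(k + 1)**3 - 1)/(7*k + (k + 1)**2 + 19)
s_(k+1) − s_k = (-3*k**3 - 36*k**2 - 31*k - 2)/(k**3 + 12*k**2 + 47*k + 60)
(s_(k+1) − s_k) − t_k = 12*(6*k - 1)/(k**3 + 12*k**2 + 47*k + 60)

Invalid: residual \frac{12 \left(6 k - 1\right)}{k^{3} + 12 k^{2} + 47 k + 60} ≠ 0.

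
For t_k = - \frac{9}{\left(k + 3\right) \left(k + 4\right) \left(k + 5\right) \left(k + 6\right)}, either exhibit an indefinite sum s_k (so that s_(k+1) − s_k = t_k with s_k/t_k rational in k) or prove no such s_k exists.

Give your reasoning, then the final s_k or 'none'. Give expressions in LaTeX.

s_k = \frac{k \left(- k^{2} - 12 k - 47\right)}{20 \left(k + 3\right) \left(k + 4\right) \left(k + 5\right)}

The ratio is (k + 3)/(k + 7).
Factor: A=k + 3; B=k + 7; C=1.
Need (k + 3)·f(k+1) − (k + 6)·f(k) = 1.
deg f ≤ 3 (via 1,1,0).
Solve for f: f(k) = k*(k**2 + 12*k + 47)/180 (degree 3 ≤ 3).
R(k) = B(k−1)·f(k)/C(k) = k*(k + 6)*(k**2 + 12*k + 47)/180; s_k = R·t_k = k*(-k**2 - 12*k - 47)/(20*(k + 3)*(k + 4)*(k + 5)).
Check: Δs_k = -9/(k**4 + 18*k**3 + 119*k**2 + 342*k + 360). ✓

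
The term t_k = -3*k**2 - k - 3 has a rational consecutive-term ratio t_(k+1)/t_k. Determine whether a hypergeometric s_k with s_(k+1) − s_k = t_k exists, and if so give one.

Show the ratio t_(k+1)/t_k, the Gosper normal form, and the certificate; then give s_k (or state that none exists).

s_k = k*(-k**2 + k - 3)

The ratio is (k + 3*(k + 1)**2 + 4)/(3*k**2 + k + 3).
Normal form (A,B,C) = (1, 1, k**2 + k/3 + 1).
f must satisfy (1)·f(k+1) − (1)·f(k) = k**2 + k/3 + 1.
deg f ≤ 3 (via 0,0,2).
Match coefficients ⇒ f(k) = k*(k**2 - k + 3)/3.
So s_k = (B(k−1)f/C)·t_k = (k*(k**2 - k + 3)/(3*k**2 + k + 3))·t_k = k*(-k**2 + k - 3).
Verify: -3*k**2 - k - 3 matches t_k.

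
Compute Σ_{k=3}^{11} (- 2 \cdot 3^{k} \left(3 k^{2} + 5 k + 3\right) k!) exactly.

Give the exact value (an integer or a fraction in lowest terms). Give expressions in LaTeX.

Σ = -6109466143333428

Step 1: r(k) = 3*(3*k**3 + 14*k**2 + 22*k + 11)/(3*k**2 + 5*k + 3).
So A=3*k + 3 and B=1, with C=k**2 + 5*k/3 + 1.
Need (3*k + 3)·f(k+1) − (1)·f(k) = k**2 + 5*k/3 + 1.
Degrees (1,0,2) ⇒ d ≤ 1.
Coefficient equations give f(k) = k/3.
R(k) = B(k−1)·f(k)/C(k) = k/(3*k**2 + 5*k + 3); s_k = R·t_k = -2*3**k*k*factorial(k).
Verify: -2*3**k*(3*k**2 + 5*k + 3)*factorial(k) matches t_k.
Telescoping: Σ = s_(12) − s_(3) = -6109466143334400 − (-972) = -6109466143333428.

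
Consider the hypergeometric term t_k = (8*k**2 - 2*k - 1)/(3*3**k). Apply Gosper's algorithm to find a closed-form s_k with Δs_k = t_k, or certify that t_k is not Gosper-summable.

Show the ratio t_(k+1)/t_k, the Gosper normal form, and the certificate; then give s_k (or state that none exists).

s_k = (-4*k**2 - 3*k - 3)/3**k

Step 1: r(k) = (8*k**2 + 14*k + 5)/(3*(8*k**2 - 2*k - 1)).
Normal form (A,B,C) = (1/3, 1, k**2 - k/4 - 1/8).
Need (1/3)·f(k+1) − (1)·f(k) = k**2 - k/4 - 1/8.
From deg A=0, deg B=0, deg C=2: d=2.
Solving with deg f ≤ 2: f(k) = -3*(4*k**2 + 3*k + 3)/8.
R(k) = B(k−1)·f(k)/C(k) = -3*(4*k**2 + 3*k + 3)/((2*k - 1)*(4*k + 1)); s_k = R·t_k = (-4*k**2 - 3*k - 3)/3**k.
Check: Δs_k = (8*k**2 - 2*k - 1)/(3*3**k). ✓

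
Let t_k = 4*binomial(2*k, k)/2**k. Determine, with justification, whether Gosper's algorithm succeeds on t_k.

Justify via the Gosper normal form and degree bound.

No. Not Gosper-summable.

The ratio is (2*k + 1)/(k + 1).
Normal form (A,B,C) = (2*k + 1, k + 1, 1).
Solve (2*k + 1)·f(k+1) − (k)·f(k) = 1.
From deg A=1, deg B=1, deg C=0: d=-1.
Negative degree bound (-1): no f exists, t_k not Gosper-summable.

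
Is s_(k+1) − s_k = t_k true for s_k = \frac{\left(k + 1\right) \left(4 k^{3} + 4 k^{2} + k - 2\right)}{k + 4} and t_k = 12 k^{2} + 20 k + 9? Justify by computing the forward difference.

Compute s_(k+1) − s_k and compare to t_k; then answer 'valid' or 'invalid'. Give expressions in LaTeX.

Invalid: residual \frac{6 \left(- 4 k^{3} - 32 k^{2} - 44 k - 19\right)}{k^{2} + 9 k + 20} ≠ 0.

s_(k+1) = (k + 2)*(k + 4*(k + 1)**3 + 4*(k + 1)**2 - 1)/(k + 5)
s_(k+1) − s_k = (12*k**4 + 104*k**3 + 237*k**2 + 217*k + 66)/(k**2 + 9*k + 20)
(s_(k+1) − s_k) − t_k = 6*(-4*k**3 - 32*k**2 - 44*k - 19)/(k**2 + 9*k + 20)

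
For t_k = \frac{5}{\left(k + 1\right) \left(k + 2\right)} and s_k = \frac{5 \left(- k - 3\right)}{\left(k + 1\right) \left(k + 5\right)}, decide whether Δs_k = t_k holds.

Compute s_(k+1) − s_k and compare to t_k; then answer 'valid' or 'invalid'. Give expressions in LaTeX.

Invalid: residual \frac{10 \left(- 2 k - 7\right)}{k^{4} + 14 k^{3} + 65 k^{2} + 112 k + 60} ≠ 0.

s_(k+1) = 5*(-k - 4)/((k + 2)*(k + 6))
s_(k+1) − s_k = 5*(k**2 + 7*k + 16)/(k**4 + 14*k**3 + 65*k**2 + 112*k + 60)
(s_(k+1) − s_k) − t_k = 10*(-2*k - 7)/(k**4 + 14*k**3 + 65*k**2 + 112*k + 60)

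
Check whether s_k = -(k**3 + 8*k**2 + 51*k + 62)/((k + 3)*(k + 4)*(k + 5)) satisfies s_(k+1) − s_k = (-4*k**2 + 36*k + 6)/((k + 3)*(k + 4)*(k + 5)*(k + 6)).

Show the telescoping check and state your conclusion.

valid (s_(k+1) − s_k reduces to t_k)

s_(k+1) = (-51*k - (k + 1)**3 - 8*(k + 1)**2 - 113)/((k + 4)*(k + 5)*(k + 6))
s_(k+1) − s_k = 2*(-2*k**2 + 18*k + 3)/(k**4 + 18*k**3 + 119*k**2 + 342*k + 360)
(s_(k+1) − s_k) − t_k = 0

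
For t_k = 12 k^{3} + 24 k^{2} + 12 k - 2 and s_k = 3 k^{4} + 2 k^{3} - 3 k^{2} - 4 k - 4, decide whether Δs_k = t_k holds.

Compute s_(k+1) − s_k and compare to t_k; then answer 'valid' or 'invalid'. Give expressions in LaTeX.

s_(k+1) = 3*k**4 + 14*k**3 + 21*k**2 + 8*k - 6
s_(k+1) − s_k = 12*k**3 + 24*k**2 + 12*k - 2
(s_(k+1) − s_k) − t_k = 0

Valid: the claim telescopes to t_k.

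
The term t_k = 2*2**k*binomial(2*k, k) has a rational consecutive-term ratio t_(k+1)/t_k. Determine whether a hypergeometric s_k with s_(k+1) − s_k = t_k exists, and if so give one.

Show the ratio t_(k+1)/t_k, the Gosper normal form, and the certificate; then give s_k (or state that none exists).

t_(k+1)/t_k = 4*(2*k + 1)/(k + 1).
A = 8*k + 4, B = k + 1, C = 1.
Need (8*k + 4)·f(k+1) − (k)·f(k) = 1.
deg f ≤ -1 (via 1,1,0).
d = -1 < 0 ⇒ no nonzero polynomial f; not summable.

not Gosper-summable; s_k does not exist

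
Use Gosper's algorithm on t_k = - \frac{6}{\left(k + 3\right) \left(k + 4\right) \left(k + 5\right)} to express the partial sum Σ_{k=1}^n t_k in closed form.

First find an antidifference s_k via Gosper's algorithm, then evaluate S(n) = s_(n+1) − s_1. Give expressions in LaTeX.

S(n) = \frac{3 n \left(- n - 9\right)}{20 \left(n^{2} + 9 n + 20\right)}

The ratio is (k + 3)/(k + 6).
Factor: A=k + 3; B=k + 6; C=1.
Solve (k + 3)·f(k+1) − (k + 5)·f(k) = 1.
From deg A=1, deg B=1, deg C=0: d=2.
A polynomial solution: f(k) = k*(k + 7)/24.
So s_k = (B(k−1)f/C)·t_k = (k*(k + 5)*(k + 7)/24)·t_k = k*(-k - 7)/(4*(k + 3)*(k + 4)).
Check: Δs_k = -6/(k**3 + 12*k**2 + 47*k + 60). ✓
Evaluate: s_(n+1) = (-n**2 - 9*n - 8)/(4*(n**2 + 9*n + 20)); subtract s_(1) = -1/10 ⇒ S(n) = 3*n*(-n - 9)/(20*(n**2 + 9*n + 20)).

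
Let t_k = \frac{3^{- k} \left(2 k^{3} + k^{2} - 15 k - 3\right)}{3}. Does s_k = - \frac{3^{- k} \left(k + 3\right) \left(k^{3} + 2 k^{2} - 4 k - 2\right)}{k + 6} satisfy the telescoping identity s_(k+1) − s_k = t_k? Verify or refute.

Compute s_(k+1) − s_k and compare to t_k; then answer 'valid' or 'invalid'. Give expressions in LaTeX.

Invalid: residual \frac{3^{- k} \left(- 2 k^{4} - 16 k^{3} + 3 k^{2} + 105 k + 24\right)}{k^{2} + 13 k + 42} ≠ 0.

s_(k+1) = (-k**4 - 9*k**3 - 23*k**2 - 9*k + 12)/(3*3**k*(k + 7))
s_(k+1) − s_k = (2*k**5 + 21*k**4 + 34*k**3 - 147*k**2 - 354*k - 54)/(3*3**k*(k**2 + 13*k + 42))
(s_(k+1) − s_k) − t_k = (-2*k**4 - 16*k**3 + 3*k**2 + 105*k + 24)/(3**k*(k**2 + 13*k + 42))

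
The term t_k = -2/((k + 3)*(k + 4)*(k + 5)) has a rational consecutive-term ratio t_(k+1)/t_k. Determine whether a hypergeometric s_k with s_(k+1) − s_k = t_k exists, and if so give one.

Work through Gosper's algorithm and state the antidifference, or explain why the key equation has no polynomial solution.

t_(k+1)/t_k = (k + 3)/(k + 6).
So A=k + 3 and B=k + 6, with C=1.
Set up (k + 3)·f(k+1) − (k + 5)·f(k) − (1) = 0.
Bound: deg f ≤ 2.
Solve for f: f(k) = k*(k + 7)/24 (degree 2 ≤ 2).
Get s_k = R·t_k = k*(-k - 7)/(12*(k + 3)*(k + 4)) with R(k) = B(k−1)f(k)/C(k) = k*(k + 5)*(k + 7)/24.
Δs = -2/(k**3 + 12*k**2 + 47*k + 60), as required.

s_k = k*(-k - 7)/(12*(k + 3)*(k + 4))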